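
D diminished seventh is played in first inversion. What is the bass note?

F

In first inversion the third is lowest. For D diminished seventh (D–F–Ab–Cb) that is F.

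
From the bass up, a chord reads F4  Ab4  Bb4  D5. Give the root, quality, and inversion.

The pitch classes F, Ab, Bb, D arrange in thirds as Bb–D–F–Ab: a Bb dominant seventh chord.
The lowest note is F, the fifth of the chord, so this is second inversion (figured bass 4/3).

Bb dominant seventh, second inversion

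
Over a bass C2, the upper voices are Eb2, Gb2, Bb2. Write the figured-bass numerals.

The notes C, Eb, Gb, Bb stack in thirds as C–Eb–Gb–Bb — a C half-diminished seventh chord. The bass C is the root, so this is root position: figured 7.

7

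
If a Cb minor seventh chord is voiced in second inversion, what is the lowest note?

Gb

Cb minor seventh is Cb–Ebb–Gb–Bbb. Second inversion places the fifth in the bass: Gb.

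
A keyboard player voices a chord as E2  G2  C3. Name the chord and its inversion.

C major, first inversion

Reducing to letter names: E, G, C. These stack in thirds as C–E–G — a C major triad.
With the third (E) in the bass, the chord is in first inversion (figured bass 6).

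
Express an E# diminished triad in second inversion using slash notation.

E#dim/B

Second inversion of E# diminished has the fifth (B) in the bass. As a slash chord: E#dim/B.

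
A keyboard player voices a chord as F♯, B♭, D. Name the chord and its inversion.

Bb augmented, second inversion

Reducing to letter names: F#, Bb, D. These stack in thirds as Bb–D–F# — a Bb augmented triad.
F# is the fifth of Bb augmented; fifth in the bass means second inversion (figured bass 6/4).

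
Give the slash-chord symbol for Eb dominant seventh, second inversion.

Eb7/Bb

Second inversion of Eb dominant seventh has the fifth (Bb) in the bass. As a slash chord: Eb7/Bb.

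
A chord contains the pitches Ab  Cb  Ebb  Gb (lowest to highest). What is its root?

Ab, Cb, Ebb, Gb are the tones of an Ab half-diminished seventh chord (Ab–Cb–Ebb–Gb), making Ab the root.

Ab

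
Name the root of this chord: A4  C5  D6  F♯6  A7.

Reordering A, C, D, F# into stacked thirds gives D–F#–A–C; the bottom of that stack, D, is the root.

D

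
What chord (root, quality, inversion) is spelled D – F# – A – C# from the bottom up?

Reducing to letter names: D, F#, A, C#. These stack in thirds as D–F#–A–C# — a D major seventh chord.
The lowest note is D, the root of the chord, so this is root position (figured bass 7).

D major seventh, root position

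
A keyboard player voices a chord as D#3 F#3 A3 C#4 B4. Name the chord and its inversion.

B dominant ninth, first inversion

Reducing to letter names: D#, F#, A, C#, B. These stack in thirds as B–D#–F#–A–C# — a B dominant ninth chord.
The lowest note is D#, the third of the chord, so this is first inversion.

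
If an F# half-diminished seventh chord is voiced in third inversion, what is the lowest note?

The seventh of F# half-diminished seventh (F#–A–C–E) is E; that is the bass in third inversion.

E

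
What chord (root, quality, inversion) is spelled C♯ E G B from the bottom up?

C# half-diminished seventh, root position

The pitch classes C#, E, G, B arrange in thirds as C#–E–G–B: a C# half-diminished seventh chord.
The lowest note is C#, the root of the chord, so this is root position (figured bass 7).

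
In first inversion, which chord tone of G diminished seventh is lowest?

G diminished seventh is G–Bb–Db–Fb. First inversion places the third in the bass: Bb.

Bb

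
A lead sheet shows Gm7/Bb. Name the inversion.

Gm7/Bb means G minor seventh with Bb in the bass. Bb is the third of G minor seventh (G–Bb–D–F), so this is first inversion.

first inversion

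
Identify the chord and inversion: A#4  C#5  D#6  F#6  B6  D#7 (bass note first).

B major ninth, third inversion

Reducing to letter names: A#, C#, D#, F#, B. These stack in thirds as B–D#–F#–A#–C# — a B major ninth chord.
The lowest note is A#, the seventh of the chord, so this is third inversion.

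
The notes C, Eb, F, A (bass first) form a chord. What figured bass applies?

4/3

The notes C, Eb, F, A stack in thirds as F–A–C–Eb — an F dominant seventh chord. The bass C is the fifth, so this is second inversion: figured 4/3.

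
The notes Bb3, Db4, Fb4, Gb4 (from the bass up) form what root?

Gb

Bb, Db, Fb, Gb are the tones of a Gb dominant seventh chord (Gb–Bb–Db–Fb), making Gb the root.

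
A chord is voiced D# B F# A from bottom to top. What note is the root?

D#, B, F#, A are the tones of a B dominant seventh chord (B–D#–F#–A), making B the root.

B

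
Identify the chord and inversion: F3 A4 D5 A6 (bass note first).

The distinct note names are F, A, D. Stacked in thirds they read D–F–A, which is a minor triad on D.
With the third (F) in the bass, the chord is in first inversion (figured bass 6).

D minor, first inversion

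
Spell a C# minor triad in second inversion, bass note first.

G#, C#, E

The chord tones are C#–E–G#. With the fifth (G#) lowest for second inversion: G#, C#, E.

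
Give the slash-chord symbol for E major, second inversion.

EM/B

Second inversion of E major has the fifth (B) in the bass. As a slash chord: EM/B.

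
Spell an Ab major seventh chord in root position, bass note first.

Ab, C, Eb, G

Spelling Ab major seventh: Ab–C–Eb–G. In root position the root is bass, giving Ab, C, Eb, G from the bottom.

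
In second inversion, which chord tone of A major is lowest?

In second inversion the fifth is lowest. For A major (A–C#–E) that is E.

E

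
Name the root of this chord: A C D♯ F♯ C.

A, C, D#, F# are the tones of a D# diminished seventh chord (D#–F#–A–C), making D# the root.

D#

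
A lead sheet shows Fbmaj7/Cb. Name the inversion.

second inversion

Fbmaj7/Cb means Fb major seventh with Cb in the bass. Cb is the fifth of Fb major seventh (Fb–Ab–Cb–Eb), so this is second inversion.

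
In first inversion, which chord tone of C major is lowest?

E

C major is C–E–G. First inversion places the third in the bass: E.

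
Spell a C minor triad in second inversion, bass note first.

The chord tones are C–Eb–G. With the fifth (G) lowest for second inversion: G, C, Eb.

G, C, Eb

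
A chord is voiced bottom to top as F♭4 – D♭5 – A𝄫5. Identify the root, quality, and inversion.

Db diminished, first inversion

Reducing to letter names: Fb, Db, Abb. These stack in thirds as Db–Fb–Abb — a Db diminished triad.
The lowest note is Fb, the third of the chord, so this is first inversion (figured bass 6).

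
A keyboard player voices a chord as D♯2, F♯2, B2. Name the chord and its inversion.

Reducing to letter names: D#, F#, B. These stack in thirds as B–D#–F# — a B major triad.
D# is the third of B major; third in the bass means first inversion (figured bass 6).

B major, first inversion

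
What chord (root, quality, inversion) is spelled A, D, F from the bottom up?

Reducing to letter names: A, D, F. These stack in thirds as D–F–A — a D minor triad.
With the fifth (A) in the bass, the chord is in second inversion (figured bass 6/4).

D minor, second inversion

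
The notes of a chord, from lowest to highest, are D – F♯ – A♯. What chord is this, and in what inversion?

D augmented, root position

Reducing to letter names: D, F#, A#. These stack in thirds as D–F#–A# — a D augmented triad.
The lowest note is D, the root of the chord, so this is root position (figured bass 5/3).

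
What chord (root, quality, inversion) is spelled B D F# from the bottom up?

The distinct note names are B, D, F#. Stacked in thirds they read B–D–F#, which is a minor triad on B.
With the root (B) in the bass, the chord is in root position (figured bass 5/3).

B minor, root position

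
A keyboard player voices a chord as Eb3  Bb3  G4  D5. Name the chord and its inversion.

The distinct note names are Eb, Bb, G, D. Stacked in thirds they read Eb–G–Bb–D, which is a major seventh chord on Eb.
With the root (Eb) in the bass, the chord is in root position (figured bass 7).

Eb major seventh, root position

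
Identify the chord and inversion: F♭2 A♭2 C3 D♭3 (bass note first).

Db minor-major seventh, first inversion

The pitch classes Fb, Ab, C, Db arrange in thirds as Db–Fb–Ab–C: a Db minor-major seventh chord.
With the third (Fb) in the bass, the chord is in first inversion (figured bass 6/5).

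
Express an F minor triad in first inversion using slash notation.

First inversion of F minor has the third (Ab) in the bass. As a slash chord: Fm/Ab.

Fm/Ab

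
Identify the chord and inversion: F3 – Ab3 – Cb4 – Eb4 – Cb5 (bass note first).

The distinct note names are F, Ab, Cb, Eb. Stacked in thirds they read F–Ab–Cb–Eb, which is a half-diminished seventh chord on F.
With the root (F) in the bass, the chord is in root position (figured bass 7).

F half-diminished seventh, root position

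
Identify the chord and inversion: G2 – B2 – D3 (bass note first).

G major, root position

The distinct note names are G, B, D. Stacked in thirds they read G–B–D, which is a major triad on G.
With the root (G) in the bass, the chord is in root position (figured bass 5/3).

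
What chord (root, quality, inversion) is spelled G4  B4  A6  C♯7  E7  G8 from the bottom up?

Reducing to letter names: G, B, A, C#, E. These stack in thirds as A–C#–E–G–B — an A dominant ninth chord.
G is the seventh of A dominant ninth; seventh in the bass means third inversion.

A dominant ninth, third inversion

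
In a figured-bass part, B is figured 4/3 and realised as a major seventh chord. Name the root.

E

The figures 4/3 mean the fifth of the chord is in the bass. If B is the fifth of a major seventh chord, the root is E (chord tones E–G#–B–D#).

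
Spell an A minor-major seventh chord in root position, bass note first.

Spelling A minor-major seventh: A–C–E–G#. In root position the root is bass, giving A, C, E, G# from the bottom.

A, C, E, G#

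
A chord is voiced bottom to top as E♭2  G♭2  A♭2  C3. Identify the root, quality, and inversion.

Ab dominant seventh, second inversion

The distinct note names are Eb, Gb, Ab, C. Stacked in thirds they read Ab–C–Eb–Gb, which is a dominant seventh chord on Ab.
With the fifth (Eb) in the bass, the chord is in second inversion (figured bass 4/3).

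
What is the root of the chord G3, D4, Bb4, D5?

G

The distinct letter names are G, D, Bb. Arranged as a stack of thirds they read G–Bb–D, so G is the root (a G minor triad).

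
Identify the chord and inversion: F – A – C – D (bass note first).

D minor seventh, first inversion

The pitch classes F, A, C, D arrange in thirds as D–F–A–C: a D minor seventh chord.
F is the third of D minor seventh; third in the bass means first inversion (figured bass 6/5).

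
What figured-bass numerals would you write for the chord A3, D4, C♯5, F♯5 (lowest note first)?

4/3

The notes A, D, C#, F# stack in thirds as D–F#–A–C# — a D major seventh chord. The bass A is the fifth, so this is second inversion: figured 4/3.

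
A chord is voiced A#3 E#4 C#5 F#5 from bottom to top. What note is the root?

F#

A#, E#, C#, F# are the tones of an F# major seventh chord (F#–A#–C#–E#), making F# the root.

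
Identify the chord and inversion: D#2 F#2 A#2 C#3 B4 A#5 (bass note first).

The pitch classes D#, F#, A#, C#, B arrange in thirds as B–D#–F#–A#–C#: a B major ninth chord.
With the third (D#) in the bass, the chord is in first inversion.

B major ninth, first inversion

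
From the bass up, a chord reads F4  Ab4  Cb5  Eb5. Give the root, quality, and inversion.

F half-diminished seventh, root position

The distinct note names are F, Ab, Cb, Eb. Stacked in thirds they read F–Ab–Cb–Eb, which is a half-diminished seventh chord on F.
F is the root of F half-diminished seventh; root in the bass means root position (figured bass 7).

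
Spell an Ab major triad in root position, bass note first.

Ab, C, Eb

Ab major is Ab–C–Eb. Root position puts the root (Ab) in the bass, with the remaining tones above: Ab, C, Eb.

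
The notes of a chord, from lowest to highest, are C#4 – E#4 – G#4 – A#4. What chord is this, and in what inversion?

A# minor seventh, first inversion

The pitch classes C#, E#, G#, A# arrange in thirds as A#–C#–E#–G#: an A# minor seventh chord.
The lowest note is C#, the third of the chord, so this is first inversion (figured bass 6/5).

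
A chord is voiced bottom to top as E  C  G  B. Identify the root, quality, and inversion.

The pitch classes E, C, G, B arrange in thirds as C–E–G–B: a C major seventh chord.
The lowest note is E, the third of the chord, so this is first inversion (figured bass 6/5).

C major seventh, first inversion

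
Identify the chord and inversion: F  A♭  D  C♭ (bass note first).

The distinct note names are F, Ab, D, Cb. Stacked in thirds they read D–F–Ab–Cb, which is a diminished seventh chord on D.
The lowest note is F, the third of the chord, so this is first inversion (figured bass 6/5).

D diminished seventh, first inversion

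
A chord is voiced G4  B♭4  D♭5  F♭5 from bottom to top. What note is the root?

G

Reordering G, Bb, Db, Fb into stacked thirds gives G–Bb–Db–Fb; the bottom of that stack, G, is the root.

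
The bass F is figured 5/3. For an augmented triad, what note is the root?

F

The figures 5/3 mean the root of the chord is in the bass. If F is the root of an augmented triad, the root is F (chord tones F–A–C#).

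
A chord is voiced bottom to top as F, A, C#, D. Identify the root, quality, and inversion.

D minor-major seventh, first inversion

Reducing to letter names: F, A, C#, D. These stack in thirds as D–F–A–C# — a D minor-major seventh chord.
With the third (F) in the bass, the chord is in first inversion (figured bass 6/5).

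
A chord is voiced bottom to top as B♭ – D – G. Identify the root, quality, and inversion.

The distinct note names are Bb, D, G. Stacked in thirds they read G–Bb–D, which is a minor triad on G.
With the third (Bb) in the bass, the chord is in first inversion (figured bass 6).

G minor, first inversion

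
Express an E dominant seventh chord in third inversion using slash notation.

E7/D

Third inversion of E dominant seventh has the seventh (D) in the bass. As a slash chord: E7/D.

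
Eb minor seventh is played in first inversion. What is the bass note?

In first inversion the third is lowest. For Eb minor seventh (Eb–Gb–Bb–Db) that is Gb.

Gb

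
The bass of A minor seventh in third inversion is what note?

The seventh of A minor seventh (A–C–E–G) is G; that is the bass in third inversion.

G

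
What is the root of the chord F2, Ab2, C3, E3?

F

F, Ab, C, E are the tones of an F minor-major seventh chord (F–Ab–C–E), making F the root.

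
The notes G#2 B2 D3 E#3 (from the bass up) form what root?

E#

G#, B, D, E# are the tones of an E# diminished seventh chord (E#–G#–B–D), making E# the root.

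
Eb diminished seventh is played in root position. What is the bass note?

The root of Eb diminished seventh (Eb–Gb–Bbb–Dbb) is Eb; that is the bass in root position.

Eb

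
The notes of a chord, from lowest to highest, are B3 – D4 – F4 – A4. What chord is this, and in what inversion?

The distinct note names are B, D, F, A. Stacked in thirds they read B–D–F–A, which is a half-diminished seventh chord on B.
B is the root of B half-diminished seventh; root in the bass means root position (figured bass 7).

B half-diminished seventh, root position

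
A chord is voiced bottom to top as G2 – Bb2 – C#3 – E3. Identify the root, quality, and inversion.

Reducing to letter names: G, Bb, C#, E. These stack in thirds as C#–E–G–Bb — a C# diminished seventh chord.
The lowest note is G, the fifth of the chord, so this is second inversion (figured bass 4/3).

C# diminished seventh, second inversion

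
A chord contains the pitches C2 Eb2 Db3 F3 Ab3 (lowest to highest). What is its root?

The distinct letter names are C, Eb, Db, F, Ab. Arranged as a stack of thirds they read Db–F–Ab–C–Eb, so Db is the root (a Db major ninth chord).

Db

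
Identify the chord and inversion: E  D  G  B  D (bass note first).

E minor seventh, root position

The pitch classes E, D, G, B arrange in thirds as E–G–B–D: an E minor seventh chord.
The lowest note is E, the root of the chord, so this is root position (figured bass 7).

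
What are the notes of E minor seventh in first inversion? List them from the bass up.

G, B, D, E

The chord tones are E–G–B–D. With the third (G) lowest for first inversion: G, B, D, E.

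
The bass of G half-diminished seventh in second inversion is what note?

Db

In second inversion the fifth is lowest. For G half-diminished seventh (G–Bb–Db–F) that is Db.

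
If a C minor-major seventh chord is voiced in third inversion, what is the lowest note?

The seventh of C minor-major seventh (C–Eb–G–B) is B; that is the bass in third inversion.

B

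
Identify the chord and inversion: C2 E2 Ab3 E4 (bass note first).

The pitch classes C, E, Ab arrange in thirds as Ab–C–E: an Ab augmented triad.
The lowest note is C, the third of the chord, so this is first inversion (figured bass 6).

Ab augmented, first inversion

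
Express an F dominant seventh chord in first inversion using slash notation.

First inversion of F dominant seventh has the third (A) in the bass. As a slash chord: F7/A.

F7/A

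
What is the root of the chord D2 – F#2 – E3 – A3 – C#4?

Reordering D, F#, E, A, C# into stacked thirds gives D–F#–A–C#–E; the bottom of that stack, D, is the root.

D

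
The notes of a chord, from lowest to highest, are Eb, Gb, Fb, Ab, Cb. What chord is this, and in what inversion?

The distinct note names are Eb, Gb, Fb, Ab, Cb. Stacked in thirds they read Fb–Ab–Cb–Eb–Gb, which is a major ninth chord on Fb.
The lowest note is Eb, the seventh of the chord, so this is third inversion.

Fb major ninth, third inversion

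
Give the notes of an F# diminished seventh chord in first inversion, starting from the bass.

A, C, Eb, F#

The chord tones are F#–A–C–Eb. With the third (A) lowest for first inversion: A, C, Eb, F#.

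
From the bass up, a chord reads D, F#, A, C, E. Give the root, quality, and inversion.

The pitch classes D, F#, A, C, E arrange in thirds as D–F#–A–C–E: a D dominant ninth chord.
With the root (D) in the bass, the chord is in root position.

D dominant ninth, root position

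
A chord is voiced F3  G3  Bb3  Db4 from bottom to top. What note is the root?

G

F, G, Bb, Db are the tones of a G half-diminished seventh chord (G–Bb–Db–F), making G the root.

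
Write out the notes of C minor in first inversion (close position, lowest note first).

Eb, G, C

C minor is C–Eb–G. First inversion puts the third (Eb) in the bass, with the remaining tones above: Eb, G, C.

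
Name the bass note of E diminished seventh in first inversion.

In first inversion the third is lowest. For E diminished seventh (E–G–Bb–Db) that is G.

G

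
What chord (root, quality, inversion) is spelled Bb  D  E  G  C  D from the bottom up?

C dominant ninth, third inversion

The distinct note names are Bb, D, E, G, C. Stacked in thirds they read C–E–G–Bb–D, which is a dominant ninth chord on C.
Bb is the seventh of C dominant ninth; seventh in the bass means third inversion.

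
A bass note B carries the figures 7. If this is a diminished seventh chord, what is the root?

B

The figures 7 mean the root of the chord is in the bass. If B is the root of a diminished seventh chord, the root is B (chord tones B–D–F–Ab).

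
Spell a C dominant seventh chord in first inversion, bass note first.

E, G, Bb, C

Spelling C dominant seventh: C–E–G–Bb. In first inversion the third is bass, giving E, G, Bb, C from the bottom.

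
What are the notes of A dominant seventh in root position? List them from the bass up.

A, C#, E, G

A dominant seventh is A–C#–E–G. Root position puts the root (A) in the bass, with the remaining tones above: A, C#, E, G.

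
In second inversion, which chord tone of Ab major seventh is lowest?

Eb

In second inversion the fifth is lowest. For Ab major seventh (Ab–C–Eb–G) that is Eb.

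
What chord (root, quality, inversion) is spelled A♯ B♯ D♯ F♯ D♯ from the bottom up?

B# half-diminished seventh, third inversion

Reducing to letter names: A#, B#, D#, F#. These stack in thirds as B#–D#–F#–A# — a B# half-diminished seventh chord.
The lowest note is A#, the seventh of the chord, so this is third inversion (figured bass 4/2).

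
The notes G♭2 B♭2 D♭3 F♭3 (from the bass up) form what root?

Reordering Gb, Bb, Db, Fb into stacked thirds gives Gb–Bb–Db–Fb; the bottom of that stack, Gb, is the root.

Gb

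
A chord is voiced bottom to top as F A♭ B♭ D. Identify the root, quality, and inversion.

Bb dominant seventh, second inversion

The distinct note names are F, Ab, Bb, D. Stacked in thirds they read Bb–D–F–Ab, which is a dominant seventh chord on Bb.
With the fifth (F) in the bass, the chord is in second inversion (figured bass 4/3).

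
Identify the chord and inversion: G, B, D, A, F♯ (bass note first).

G major ninth, root position

The pitch classes G, B, D, A, F# arrange in thirds as G–B–D–F#–A: a G major ninth chord.
The lowest note is G, the root of the chord, so this is root position.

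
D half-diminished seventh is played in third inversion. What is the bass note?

C

The seventh of D half-diminished seventh (D–F–Ab–C) is C; that is the bass in third inversion.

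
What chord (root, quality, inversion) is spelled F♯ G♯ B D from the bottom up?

G# half-diminished seventh, third inversion

The distinct note names are F#, G#, B, D. Stacked in thirds they read G#–B–D–F#, which is a half-diminished seventh chord on G#.
The lowest note is F#, the seventh of the chord, so this is third inversion (figured bass 4/2).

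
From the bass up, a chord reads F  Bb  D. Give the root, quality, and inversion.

The distinct note names are F, Bb, D. Stacked in thirds they read Bb–D–F, which is a major triad on Bb.
With the fifth (F) in the bass, the chord is in second inversion (figured bass 6/4).

Bb major, second inversion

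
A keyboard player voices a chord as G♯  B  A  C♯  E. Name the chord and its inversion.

A major ninth, third inversion

The distinct note names are G#, B, A, C#, E. Stacked in thirds they read A–C#–E–G#–B, which is a major ninth chord on A.
With the seventh (G#) in the bass, the chord is in third inversion.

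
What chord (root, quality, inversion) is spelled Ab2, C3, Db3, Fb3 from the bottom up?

The distinct note names are Ab, C, Db, Fb. Stacked in thirds they read Db–Fb–Ab–C, which is a minor-major seventh chord on Db.
The lowest note is Ab, the fifth of the chord, so this is second inversion (figured bass 4/3).

Db minor-major seventh, second inversion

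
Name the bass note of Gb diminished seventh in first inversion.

The third of Gb diminished seventh (Gb–Bbb–Dbb–Fbb) is Bbb; that is the bass in first inversion.

Bbb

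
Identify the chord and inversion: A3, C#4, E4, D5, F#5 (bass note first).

D major ninth, second inversion

The distinct note names are A, C#, E, D, F#. Stacked in thirds they read D–F#–A–C#–E, which is a major ninth chord on D.
With the fifth (A) in the bass, the chord is in second inversion.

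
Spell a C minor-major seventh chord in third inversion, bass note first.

The chord tones are C–Eb–G–B. With the seventh (B) lowest for third inversion: B, C, Eb, G.

B, C, Eb, G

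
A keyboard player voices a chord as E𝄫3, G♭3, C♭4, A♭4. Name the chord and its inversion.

The distinct note names are Ebb, Gb, Cb, Ab. Stacked in thirds they read Ab–Cb–Ebb–Gb, which is a half-diminished seventh chord on Ab.
Ebb is the fifth of Ab half-diminished seventh; fifth in the bass means second inversion (figured bass 4/3).

Ab half-diminished seventh, second inversion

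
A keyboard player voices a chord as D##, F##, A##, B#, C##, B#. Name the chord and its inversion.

Reducing to letter names: D##, F##, A##, B#, C##. These stack in thirds as B#–D##–F##–A##–C## — a B# major ninth chord.
D## is the third of B# major ninth; third in the bass means first inversion.

B# major ninth, first inversion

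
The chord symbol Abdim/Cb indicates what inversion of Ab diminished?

Abdim/Cb means Ab diminished with Cb in the bass. Cb is the third of Ab diminished (Ab–Cb–Ebb), so this is first inversion.

first inversion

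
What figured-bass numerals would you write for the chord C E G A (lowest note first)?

The notes C, E, G, A stack in thirds as A–C–E–G — an A minor seventh chord. The bass C is the third, so this is first inversion: figured 6/5.

6/5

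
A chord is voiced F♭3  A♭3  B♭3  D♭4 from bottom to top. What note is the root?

Fb, Ab, Bb, Db are the tones of a Bb half-diminished seventh chord (Bb–Db–Fb–Ab), making Bb the root.

Bb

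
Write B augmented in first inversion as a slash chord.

Baug/D#

First inversion of B augmented has the third (D#) in the bass. As a slash chord: Baug/D#.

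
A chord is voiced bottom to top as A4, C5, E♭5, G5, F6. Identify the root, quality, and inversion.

The distinct note names are A, C, Eb, G, F. Stacked in thirds they read F–A–C–Eb–G, which is a dominant ninth chord on F.
A is the third of F dominant ninth; third in the bass means first inversion.

F dominant ninth, first inversion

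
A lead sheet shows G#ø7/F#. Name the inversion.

G#ø7/F# means G# half-diminished seventh with F# in the bass. F# is the seventh of G# half-diminished seventh (G#–B–D–F#), so this is third inversion.

third inversion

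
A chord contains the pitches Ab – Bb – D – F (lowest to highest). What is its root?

Ab, Bb, D, F are the tones of a Bb dominant seventh chord (Bb–D–F–Ab), making Bb the root.

Bb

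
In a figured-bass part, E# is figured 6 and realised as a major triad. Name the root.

C#

The figures 6 mean the third of the chord is in the bass. If E# is the third of a major triad, the root is C# (chord tones C#–E#–G#).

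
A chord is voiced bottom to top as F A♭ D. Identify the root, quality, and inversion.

Reducing to letter names: F, Ab, D. These stack in thirds as D–F–Ab — a D diminished triad.
With the third (F) in the bass, the chord is in first inversion (figured bass 6).

D diminished, first inversion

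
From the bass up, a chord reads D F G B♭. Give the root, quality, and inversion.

G minor seventh, second inversion

The distinct note names are D, F, G, Bb. Stacked in thirds they read G–Bb–D–F, which is a minor seventh chord on G.
The lowest note is D, the fifth of the chord, so this is second inversion (figured bass 4/3).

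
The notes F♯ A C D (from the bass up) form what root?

D

F#, A, C, D are the tones of a D dominant seventh chord (D–F#–A–C), making D the root.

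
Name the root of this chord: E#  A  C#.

The distinct letter names are E#, A, C#. Arranged as a stack of thirds they read A–C#–E#, so A is the root (an A augmented triad).

A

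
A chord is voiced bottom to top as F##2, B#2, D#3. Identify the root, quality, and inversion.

Reducing to letter names: F##, B#, D#. These stack in thirds as B#–D#–F## — a B# minor triad.
With the fifth (F##) in the bass, the chord is in second inversion (figured bass 6/4).

B# minor, second inversion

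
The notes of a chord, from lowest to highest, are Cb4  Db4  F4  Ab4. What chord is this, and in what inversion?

The pitch classes Cb, Db, F, Ab arrange in thirds as Db–F–Ab–Cb: a Db dominant seventh chord.
Cb is the seventh of Db dominant seventh; seventh in the bass means third inversion (figured bass 4/2).

Db dominant seventh, third inversion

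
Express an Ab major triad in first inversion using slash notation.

First inversion of Ab major has the third (C) in the bass. As a slash chord: Ab/C.

Ab/C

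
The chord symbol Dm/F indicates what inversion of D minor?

Dm/F means D minor with F in the bass. F is the third of D minor (D–F–A), so this is first inversion.

first inversion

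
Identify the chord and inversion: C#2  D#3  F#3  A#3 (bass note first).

D# minor seventh, third inversion

The pitch classes C#, D#, F#, A# arrange in thirds as D#–F#–A#–C#: a D# minor seventh chord.
With the seventh (C#) in the bass, the chord is in third inversion (figured bass 4/2).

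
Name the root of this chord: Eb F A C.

The distinct letter names are Eb, F, A, C. Arranged as a stack of thirds they read F–A–C–Eb, so F is the root (an F dominant seventh chord).

F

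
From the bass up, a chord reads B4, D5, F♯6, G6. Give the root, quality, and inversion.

G major seventh, first inversion

The distinct note names are B, D, F#, G. Stacked in thirds they read G–B–D–F#, which is a major seventh chord on G.
With the third (B) in the bass, the chord is in first inversion (figured bass 6/5).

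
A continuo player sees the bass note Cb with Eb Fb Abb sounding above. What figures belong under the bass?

The notes Cb, Eb, Fb, Abb stack in thirds as Fb–Abb–Cb–Eb — an Fb minor-major seventh chord. The bass Cb is the fifth, so this is second inversion: figured 4/3.

4/3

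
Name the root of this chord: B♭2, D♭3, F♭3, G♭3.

Reordering Bb, Db, Fb, Gb into stacked thirds gives Gb–Bb–Db–Fb; the bottom of that stack, Gb, is the root.

Gb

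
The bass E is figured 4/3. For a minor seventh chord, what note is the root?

The figures 4/3 mean the fifth of the chord is in the bass. If E is the fifth of a minor seventh chord, the root is A (chord tones A–C–E–G).

A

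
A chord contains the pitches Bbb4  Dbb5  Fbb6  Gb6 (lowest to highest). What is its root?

Gb

Reordering Bbb, Dbb, Fbb, Gb into stacked thirds gives Gb–Bbb–Dbb–Fbb; the bottom of that stack, Gb, is the root.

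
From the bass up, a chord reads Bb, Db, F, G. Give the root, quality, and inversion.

G half-diminished seventh, first inversion

The pitch classes Bb, Db, F, G arrange in thirds as G–Bb–Db–F: a G half-diminished seventh chord.
Bb is the third of G half-diminished seventh; third in the bass means first inversion (figured bass 6/5).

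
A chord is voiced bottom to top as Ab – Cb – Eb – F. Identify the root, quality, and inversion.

The distinct note names are Ab, Cb, Eb, F. Stacked in thirds they read F–Ab–Cb–Eb, which is a half-diminished seventh chord on F.
The lowest note is Ab, the third of the chord, so this is first inversion (figured bass 6/5).

F half-diminished seventh, first inversion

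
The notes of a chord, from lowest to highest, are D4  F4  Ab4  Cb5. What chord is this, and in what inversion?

D diminished seventh, root position

Reducing to letter names: D, F, Ab, Cb. These stack in thirds as D–F–Ab–Cb — a D diminished seventh chord.
With the root (D) in the bass, the chord is in root position (figured bass 7).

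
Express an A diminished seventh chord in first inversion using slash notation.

Adim7/C

First inversion of A diminished seventh has the third (C) in the bass. As a slash chord: Adim7/C.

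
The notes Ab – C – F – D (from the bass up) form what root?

D

Ab, C, F, D are the tones of a D half-diminished seventh chord (D–F–Ab–C), making D the root.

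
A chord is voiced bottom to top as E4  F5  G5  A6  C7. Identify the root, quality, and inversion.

F major ninth, third inversion

Reducing to letter names: E, F, G, A, C. These stack in thirds as F–A–C–E–G — an F major ninth chord.
E is the seventh of F major ninth; seventh in the bass means third inversion.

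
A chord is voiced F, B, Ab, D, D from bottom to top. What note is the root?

F, B, Ab, D are the tones of a B diminished seventh chord (B–D–F–Ab), making B the root.

B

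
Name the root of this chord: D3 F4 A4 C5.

D

The distinct letter names are D, F, A, C. Arranged as a stack of thirds they read D–F–A–C, so D is the root (a D minor seventh chord).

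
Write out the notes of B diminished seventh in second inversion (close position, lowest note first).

Spelling B diminished seventh: B–D–F–Ab. In second inversion the fifth is bass, giving F, Ab, B, D from the bottom.

F, Ab, B, D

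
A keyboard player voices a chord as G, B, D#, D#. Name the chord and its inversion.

G augmented, root position

The pitch classes G, B, D# arrange in thirds as G–B–D#: a G augmented triad.
With the root (G) in the bass, the chord is in root position (figured bass 5/3).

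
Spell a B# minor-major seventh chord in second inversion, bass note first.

B# minor-major seventh is B#–D#–F##–A##. Second inversion puts the fifth (F##) in the bass, with the remaining tones above: F##, A##, B#, D#.

F##, A##, B#, D#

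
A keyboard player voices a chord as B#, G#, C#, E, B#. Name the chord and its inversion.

Reducing to letter names: B#, G#, C#, E. These stack in thirds as C#–E–G#–B# — a C# minor-major seventh chord.
With the seventh (B#) in the bass, the chord is in third inversion (figured bass 4/2).

C# minor-major seventh, third inversion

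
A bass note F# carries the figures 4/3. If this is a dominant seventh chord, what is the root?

The figures 4/3 mean the fifth of the chord is in the bass. If F# is the fifth of a dominant seventh chord, the root is B (chord tones B–D#–F#–A).

B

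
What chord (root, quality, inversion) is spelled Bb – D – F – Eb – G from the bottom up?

Reducing to letter names: Bb, D, F, Eb, G. These stack in thirds as Eb–G–Bb–D–F — an Eb major ninth chord.
With the fifth (Bb) in the bass, the chord is in second inversion.

Eb major ninth, second inversion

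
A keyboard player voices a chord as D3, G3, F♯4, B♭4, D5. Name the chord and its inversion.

G minor-major seventh, second inversion

Reducing to letter names: D, G, F#, Bb. These stack in thirds as G–Bb–D–F# — a G minor-major seventh chord.
D is the fifth of G minor-major seventh; fifth in the bass means second inversion (figured bass 4/3).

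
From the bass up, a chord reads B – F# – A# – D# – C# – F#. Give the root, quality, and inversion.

B major ninth, root position

Reducing to letter names: B, F#, A#, D#, C#. These stack in thirds as B–D#–F#–A#–C# — a B major ninth chord.
B is the root of B major ninth; root in the bass means root position.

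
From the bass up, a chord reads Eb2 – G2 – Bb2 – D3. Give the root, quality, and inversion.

Eb major seventh, root position

The pitch classes Eb, G, Bb, D arrange in thirds as Eb–G–Bb–D: an Eb major seventh chord.
Eb is the root of Eb major seventh; root in the bass means root position (figured bass 7).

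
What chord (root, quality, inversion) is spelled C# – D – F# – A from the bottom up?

The distinct note names are C#, D, F#, A. Stacked in thirds they read D–F#–A–C#, which is a major seventh chord on D.
The lowest note is C#, the seventh of the chord, so this is third inversion (figured bass 4/2).

D major seventh, third inversion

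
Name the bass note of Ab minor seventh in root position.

In root position the root is lowest. For Ab minor seventh (Ab–Cb–Eb–Gb) that is Ab.

Ab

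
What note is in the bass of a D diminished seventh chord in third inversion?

Cb

D diminished seventh is D–F–Ab–Cb. Third inversion places the seventh in the bass: Cb.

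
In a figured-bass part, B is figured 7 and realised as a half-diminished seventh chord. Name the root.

The figures 7 mean the root of the chord is in the bass. If B is the root of a half-diminished seventh chord, the root is B (chord tones B–D–F–A).

B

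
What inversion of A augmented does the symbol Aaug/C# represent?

first inversion

Aaug/C# means A augmented with C# in the bass. C# is the third of A augmented (A–C#–E#), so this is first inversion.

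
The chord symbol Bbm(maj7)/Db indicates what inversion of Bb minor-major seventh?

first inversion

Bbm(maj7)/Db means Bb minor-major seventh with Db in the bass. Db is the third of Bb minor-major seventh (Bb–Db–F–A), so this is first inversion.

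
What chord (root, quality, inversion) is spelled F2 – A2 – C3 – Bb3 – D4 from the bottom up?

The pitch classes F, A, C, Bb, D arrange in thirds as Bb–D–F–A–C: a Bb major ninth chord.
With the fifth (F) in the bass, the chord is in second inversion.

Bb major ninth, second inversion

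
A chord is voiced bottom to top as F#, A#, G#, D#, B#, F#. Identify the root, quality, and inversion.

G# dominant ninth, third inversion

The pitch classes F#, A#, G#, D#, B# arrange in thirds as G#–B#–D#–F#–A#: a G# dominant ninth chord.
The lowest note is F#, the seventh of the chord, so this is third inversion.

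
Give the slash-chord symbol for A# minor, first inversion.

First inversion of A# minor has the third (C#) in the bass. As a slash chord: A#m/C#.

A#m/C#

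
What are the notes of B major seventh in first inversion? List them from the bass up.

Spelling B major seventh: B–D#–F#–A#. In first inversion the third is bass, giving D#, F#, A#, B from the bottom.

D#, F#, A#, B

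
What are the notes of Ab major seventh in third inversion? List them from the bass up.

The chord tones are Ab–C–Eb–G. With the seventh (G) lowest for third inversion: G, Ab, C, Eb.

G, Ab, C, Eb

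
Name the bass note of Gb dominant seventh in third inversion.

Fb

Gb dominant seventh is Gb–Bb–Db–Fb. Third inversion places the seventh in the bass: Fb.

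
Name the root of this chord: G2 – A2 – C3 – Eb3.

Reordering G, A, C, Eb into stacked thirds gives A–C–Eb–G; the bottom of that stack, A, is the root.

A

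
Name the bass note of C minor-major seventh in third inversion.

B

In third inversion the seventh is lowest. For C minor-major seventh (C–Eb–G–B) that is B.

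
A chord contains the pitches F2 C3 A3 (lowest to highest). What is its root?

F, C, A are the tones of an F major triad (F–A–C), making F the root.

F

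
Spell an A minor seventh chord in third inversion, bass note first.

G, A, C, E

Spelling A minor seventh: A–C–E–G. In third inversion the seventh is bass, giving G, A, C, E from the bottom.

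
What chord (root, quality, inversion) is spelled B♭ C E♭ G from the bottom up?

The distinct note names are Bb, C, Eb, G. Stacked in thirds they read C–Eb–G–Bb, which is a minor seventh chord on C.
The lowest note is Bb, the seventh of the chord, so this is third inversion (figured bass 4/2).

C minor seventh, third inversion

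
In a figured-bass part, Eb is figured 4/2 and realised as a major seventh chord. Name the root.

Fb

The figures 4/2 mean the seventh of the chord is in the bass. If Eb is the seventh of a major seventh chord, the root is Fb (chord tones Fb–Ab–Cb–Eb).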